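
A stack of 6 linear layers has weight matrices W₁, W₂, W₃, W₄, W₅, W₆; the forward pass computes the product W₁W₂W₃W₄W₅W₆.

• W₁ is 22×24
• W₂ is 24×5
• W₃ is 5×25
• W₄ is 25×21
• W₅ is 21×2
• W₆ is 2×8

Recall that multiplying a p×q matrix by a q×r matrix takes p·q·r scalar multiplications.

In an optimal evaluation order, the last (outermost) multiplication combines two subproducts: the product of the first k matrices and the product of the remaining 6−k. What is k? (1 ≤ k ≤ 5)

Adjacent pairs: W₁W₂ = 22·24·5 = 2640; W₂W₃ = 24·5·25 = 3000; W₃W₄ = 5·25·21 = 2625; W₄W₅ = 25·21·2 = 1050; W₅W₆ = 21·2·8 = 336.
Length 3: W₁..W₃: k=1: 0+3000+22·24·25=16200; k=2: 2640+0+22·5·25=5390 → min 5390 | W₂..W₄: k=2: 0+2625+24·5·21=5145; k=3: 3000+0+24·25·21=15600 → min 5145 | W₃..W₅: k=3: 0+1050+5·25·2=1300; k=4: 2625+0+5·21·2=2835 → min 1300 | W₄..W₆: k=4: 0+336+25·21·8=4536; k=5: 1050+0+25·2·8=1450 → min 1450.
Length 4: W₁..W₄: k=1: 0+5145+22·24·21=16233; k=2: 2640+2625+22·5·21=7575; k=3: 5390+0+22·25·21=16940 → min 7575 | W₂..W₅: k=2: 0+1300+24·5·2=1540; k=3: 3000+1050+24·25·2=5250; k=4: 5145+0+24·21·2=6153 → min 1540 | W₃..W₆: k=3: 0+1450+5·25·8=2450; k=4: 2625+336+5·21·8=3801; k=5: 1300+0+5·2·8=1380 → min 1380.
Length 5: W₁..W₅: k=1: 0+1540+22·24·2=2596; k=2: 2640+1300+22·5·2=4160; k=3: 5390+1050+22·25·2=7540; k=4: 7575+0+22·21·2=8499 → min 2596 | W₂..W₆: k=2: 0+1380+24·5·8=2340; k=3: 3000+1450+24·25·8=9250; k=4: 5145+336+24·21·8=9513; k=5: 1540+0+24·2·8=1924 → min 1924.
Top-level splits: k=1: (W₁..W₁)·(W₂..W₆) → 0+1924+22·24·8 = 6148; k=2: (W₁..W₂)·(W₃..W₆) → 2640+1380+22·5·8 = 4900; k=3: (W₁..W₃)·(W₄..W₆) → 5390+1450+22·25·8 = 11240; k=4: (W₁..W₄)·(W₅..W₆) → 7575+336+22·21·8 = 11607; k=5: (W₁..W₅)·(W₆..W₆) → 2596+0+22·2·8 = 2948.
Best split is after W₅, i.e. k = 5.

5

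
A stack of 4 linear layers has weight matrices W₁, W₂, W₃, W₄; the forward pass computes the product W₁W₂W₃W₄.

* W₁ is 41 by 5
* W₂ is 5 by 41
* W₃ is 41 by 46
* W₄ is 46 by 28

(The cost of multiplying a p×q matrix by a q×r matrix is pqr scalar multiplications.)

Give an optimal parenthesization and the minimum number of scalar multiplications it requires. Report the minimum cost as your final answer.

Adjacent pairs: W₁W₂ = 41·5·41 = 8405; W₂W₃ = 5·41·46 = 9430; W₃W₄ = 41·46·28 = 52808.
Length 3: W₁..W₃: k=1: 0+9430+41·5·46=18860; k=2: 8405+0+41·41·46=85731 → min 18860 | W₂..W₄: k=2: 0+52808+5·41·28=58548; k=3: 9430+0+5·46·28=15870 → min 15870.
Length 4: W₁..W₄: k=1: 0+15870+41·5·28=21610; k=2: 8405+52808+41·41·28=108281; k=3: 18860+0+41·46·28=71668 → min 21610.
Optimal parenthesization: (W₁((W₂W₃)W₄)) with cost 21610.

21610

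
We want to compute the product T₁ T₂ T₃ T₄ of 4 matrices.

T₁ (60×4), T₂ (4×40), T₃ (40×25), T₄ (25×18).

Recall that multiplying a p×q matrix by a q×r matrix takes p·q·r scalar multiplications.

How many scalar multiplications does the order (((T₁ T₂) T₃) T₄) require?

96600

(T₁ T₂): 60×4 by 4×40 → 60×40, cost 60·4·40 = 9600
((T₁ T₂) T₃): 60×40 by 40×25 → 60×25, cost 60·40·25 = 60000; cumulative 69600
(((T₁ T₂) T₃) T₄): 60×25 by 25×18 → 60×18, cost 60·25·18 = 27000; cumulative 96600
Total: 96600 scalar multiplications.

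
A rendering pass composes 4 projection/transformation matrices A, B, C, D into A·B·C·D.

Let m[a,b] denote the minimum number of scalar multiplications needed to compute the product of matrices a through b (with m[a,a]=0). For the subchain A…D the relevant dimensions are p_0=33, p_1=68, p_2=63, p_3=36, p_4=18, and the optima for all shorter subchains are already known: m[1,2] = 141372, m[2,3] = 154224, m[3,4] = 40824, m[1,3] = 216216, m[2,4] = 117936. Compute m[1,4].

m[1,4] = min over k∈[1,3] of m[1,k]+m[k+1,4]+p_{0}·p_k·p_{4}.
k=1: 0 + 117936 + 33·68·18 = 158328; k=2: 141372 + 40824 + 33·63·18 = 219618; k=3: 216216 + 0 + 33·36·18 = 237600.
Minimum: 158328 at k=1.

158328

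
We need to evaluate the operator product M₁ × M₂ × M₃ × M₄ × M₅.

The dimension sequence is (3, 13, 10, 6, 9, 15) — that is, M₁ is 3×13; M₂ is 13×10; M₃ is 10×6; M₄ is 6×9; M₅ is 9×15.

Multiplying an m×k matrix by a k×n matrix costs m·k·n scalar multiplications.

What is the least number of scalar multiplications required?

1137

Adjacent pairs: M₁M₂ = 3·13·10 = 390; M₂M₃ = 13·10·6 = 780; M₃M₄ = 10·6·9 = 540; M₄M₅ = 6·9·15 = 810.
Length 3: M₁..M₃: k=1: 0+780+3·13·6=1014; k=2: 390+0+3·10·6=570 → min 570 | M₂..M₄: k=2: 0+540+13·10·9=1710; k=3: 780+0+13·6·9=1482 → min 1482 | M₃..M₅: k=3: 0+810+10·6·15=1710; k=4: 540+0+10·9·15=1890 → min 1710.
Length 4: M₁..M₄: k=1: 0+1482+3·13·9=1833; k=2: 390+540+3·10·9=1200; k=3: 570+0+3·6·9=732 → min 732 | M₂..M₅: k=2: 0+1710+13·10·15=3660; k=3: 780+810+13·6·15=2760; k=4: 1482+0+13·9·15=3237 → min 2760.
Length 5: M₁..M₅: k=1: 0+2760+3·13·15=3345; k=2: 390+1710+3·10·15=2550; k=3: 570+810+3·6·15=1650; k=4: 732+0+3·9·15=1137 → min 1137.
Optimal order: ((((M₁ × M₂) × M₃) × M₄) × M₅) with cost 1137.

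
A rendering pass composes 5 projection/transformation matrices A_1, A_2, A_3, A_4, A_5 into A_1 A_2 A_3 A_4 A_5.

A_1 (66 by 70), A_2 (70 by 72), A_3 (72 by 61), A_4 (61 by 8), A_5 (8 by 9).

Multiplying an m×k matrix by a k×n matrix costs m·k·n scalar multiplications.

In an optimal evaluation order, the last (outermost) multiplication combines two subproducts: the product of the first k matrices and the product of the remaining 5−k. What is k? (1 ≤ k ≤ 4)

Adjacent pairs: A_1A_2 = 66·70·72 = 332640; A_2A_3 = 70·72·61 = 307440; A_3A_4 = 72·61·8 = 35136; A_4A_5 = 61·8·9 = 4392.
Length 3: A_1..A_3: k=1: 0+307440+66·70·61=589260; k=2: 332640+0+66·72·61=622512 → min 589260 | A_2..A_4: k=2: 0+35136+70·72·8=75456; k=3: 307440+0+70·61·8=341600 → min 75456 | A_3..A_5: k=3: 0+4392+72·61·9=43920; k=4: 35136+0+72·8·9=40320 → min 40320.
Length 4: A_1..A_4: k=1: 0+75456+66·70·8=112416; k=2: 332640+35136+66·72·8=405792; k=3: 589260+0+66·61·8=621468 → min 112416 | A_2..A_5: k=2: 0+40320+70·72·9=85680; k=3: 307440+4392+70·61·9=350262; k=4: 75456+0+70·8·9=80496 → min 80496.
Top-level splits: k=1: (A_1..A_1)·(A_2..A_5) → 0+80496+66·70·9 = 122076; k=2: (A_1..A_2)·(A_3..A_5) → 332640+40320+66·72·9 = 415728; k=3: (A_1..A_3)·(A_4..A_5) → 589260+4392+66·61·9 = 629886; k=4: (A_1..A_4)·(A_5..A_5) → 112416+0+66·8·9 = 117168.
Best split is after A_4, i.e. k = 4.

4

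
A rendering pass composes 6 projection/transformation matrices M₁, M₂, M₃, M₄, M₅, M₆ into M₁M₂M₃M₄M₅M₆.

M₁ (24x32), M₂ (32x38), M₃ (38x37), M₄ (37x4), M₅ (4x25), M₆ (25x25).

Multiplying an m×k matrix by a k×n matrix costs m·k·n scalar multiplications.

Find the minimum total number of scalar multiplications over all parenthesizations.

Adjacent pairs: M₁M₂ = 24·32·38 = 29184; M₂M₃ = 32·38·37 = 44992; M₃M₄ = 38·37·4 = 5624; M₄M₅ = 37·4·25 = 3700; M₅M₆ = 4·25·25 = 2500.
Length 3: M₁..M₃: k=1: 0+44992+24·32·37=73408; k=2: 29184+0+24·38·37=62928 → min 62928 | M₂..M₄: k=2: 0+5624+32·38·4=10488; k=3: 44992+0+32·37·4=49728 → min 10488 | M₃..M₅: k=3: 0+3700+38·37·25=38850; k=4: 5624+0+38·4·25=9424 → min 9424 | M₄..M₆: k=4: 0+2500+37·4·25=6200; k=5: 3700+0+37·25·25=26825 → min 6200.
Length 4: M₁..M₄: k=1: 0+10488+24·32·4=13560; k=2: 29184+5624+24·38·4=38456; k=3: 62928+0+24·37·4=66480 → min 13560 | M₂..M₅: k=2: 0+9424+32·38·25=39824; k=3: 44992+3700+32·37·25=78292; k=4: 10488+0+32·4·25=13688 → min 13688 | M₃..M₆: k=3: 0+6200+38·37·25=41350; k=4: 5624+2500+38·4·25=11924; k=5: 9424+0+38·25·25=33174 → min 11924.
Length 5: M₁..M₅: k=1: 0+13688+24·32·25=32888; k=2: 29184+9424+24·38·25=61408; k=3: 62928+3700+24·37·25=88828; k=4: 13560+0+24·4·25=15960 → min 15960 | M₂..M₆: k=2: 0+11924+32·38·25=42324; k=3: 44992+6200+32·37·25=80792; k=4: 10488+2500+32·4·25=16188; k=5: 13688+0+32·25·25=33688 → min 16188.
Length 6: M₁..M₆: k=1: 0+16188+24·32·25=35388; k=2: 29184+11924+24·38·25=63908; k=3: 62928+6200+24·37·25=91328; k=4: 13560+2500+24·4·25=18460; k=5: 15960+0+24·25·25=30960 → min 18460.
Optimal order: ((M₁(M₂(M₃M₄)))(M₅M₆)) with cost 18460.

18460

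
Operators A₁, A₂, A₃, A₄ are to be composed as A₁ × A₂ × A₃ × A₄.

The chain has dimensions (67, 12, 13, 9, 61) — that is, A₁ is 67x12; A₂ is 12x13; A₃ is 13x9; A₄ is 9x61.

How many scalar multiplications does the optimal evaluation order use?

45423

Adjacent pairs: A₁A₂ = 67·12·13 = 10452; A₂A₃ = 12·13·9 = 1404; A₃A₄ = 13·9·61 = 7137.
Length 3: A₁..A₃: k=1: 0+1404+67·12·9=8640; k=2: 10452+0+67·13·9=18291 → min 8640 | A₂..A₄: k=2: 0+7137+12·13·61=16653; k=3: 1404+0+12·9·61=7992 → min 7992.
Length 4: A₁..A₄: k=1: 0+7992+67·12·61=57036; k=2: 10452+7137+67·13·61=70720; k=3: 8640+0+67·9·61=45423 → min 45423.
Optimal order: ((A₁ × (A₂ × A₃)) × A₄) with cost 45423.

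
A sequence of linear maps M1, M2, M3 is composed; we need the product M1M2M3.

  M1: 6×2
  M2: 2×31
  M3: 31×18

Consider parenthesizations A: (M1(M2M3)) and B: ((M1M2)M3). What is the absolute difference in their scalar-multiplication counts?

2388

Order A = (M1(M2M3)): (M2M3): 2×31 by 31×18 → 2×18, cost 2·31·18 = 1116; (M1(M2M3)): 6×2 by 2×18 → 6×18, cost 6·2·18 = 216; cumulative 1332. Total 1332.
Order B = ((M1M2)M3): (M1M2): 6×2 by 2×31 → 6×31, cost 6·2·31 = 372; ((M1M2)M3): 6×31 by 31×18 → 6×18, cost 6·31·18 = 3348; cumulative 3720. Total 3720.
Difference: |1332 − 3720| = 2388.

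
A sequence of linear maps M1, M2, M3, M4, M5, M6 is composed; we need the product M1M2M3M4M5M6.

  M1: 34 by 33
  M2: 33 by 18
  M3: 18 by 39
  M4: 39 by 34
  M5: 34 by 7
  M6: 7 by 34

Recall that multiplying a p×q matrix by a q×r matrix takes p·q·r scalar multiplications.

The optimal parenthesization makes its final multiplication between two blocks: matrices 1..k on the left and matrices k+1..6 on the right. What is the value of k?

Adjacent pairs: M1M2 = 34·33·18 = 20196; M2M3 = 33·18·39 = 23166; M3M4 = 18·39·34 = 23868; M4M5 = 39·34·7 = 9282; M5M6 = 34·7·34 = 8092.
Length 3: M1..M3: k=1: 0+23166+34·33·39=66924; k=2: 20196+0+34·18·39=44064 → min 44064 | M2..M4: k=2: 0+23868+33·18·34=44064; k=3: 23166+0+33·39·34=66924 → min 44064 | M3..M5: k=3: 0+9282+18·39·7=14196; k=4: 23868+0+18·34·7=28152 → min 14196 | M4..M6: k=4: 0+8092+39·34·34=53176; k=5: 9282+0+39·7·34=18564 → min 18564.
Length 4: M1..M4: k=1: 0+44064+34·33·34=82212; k=2: 20196+23868+34·18·34=64872; k=3: 44064+0+34·39·34=89148 → min 64872 | M2..M5: k=2: 0+14196+33·18·7=18354; k=3: 23166+9282+33·39·7=41457; k=4: 44064+0+33·34·7=51918 → min 18354 | M3..M6: k=3: 0+18564+18·39·34=42432; k=4: 23868+8092+18·34·34=52768; k=5: 14196+0+18·7·34=18480 → min 18480.
Length 5: M1..M5: k=1: 0+18354+34·33·7=26208; k=2: 20196+14196+34·18·7=38676; k=3: 44064+9282+34·39·7=62628; k=4: 64872+0+34·34·7=72964 → min 26208 | M2..M6: k=2: 0+18480+33·18·34=38676; k=3: 23166+18564+33·39·34=85488; k=4: 44064+8092+33·34·34=90304; k=5: 18354+0+33·7·34=26208 → min 26208.
Top-level splits: k=1: (M1..M1)·(M2..M6) → 0+26208+34·33·34 = 64356; k=2: (M1..M2)·(M3..M6) → 20196+18480+34·18·34 = 59484; k=3: (M1..M3)·(M4..M6) → 44064+18564+34·39·34 = 107712; k=4: (M1..M4)·(M5..M6) → 64872+8092+34·34·34 = 112268; k=5: (M1..M5)·(M6..M6) → 26208+0+34·7·34 = 34300.
Best split is after M5, i.e. k = 5.

5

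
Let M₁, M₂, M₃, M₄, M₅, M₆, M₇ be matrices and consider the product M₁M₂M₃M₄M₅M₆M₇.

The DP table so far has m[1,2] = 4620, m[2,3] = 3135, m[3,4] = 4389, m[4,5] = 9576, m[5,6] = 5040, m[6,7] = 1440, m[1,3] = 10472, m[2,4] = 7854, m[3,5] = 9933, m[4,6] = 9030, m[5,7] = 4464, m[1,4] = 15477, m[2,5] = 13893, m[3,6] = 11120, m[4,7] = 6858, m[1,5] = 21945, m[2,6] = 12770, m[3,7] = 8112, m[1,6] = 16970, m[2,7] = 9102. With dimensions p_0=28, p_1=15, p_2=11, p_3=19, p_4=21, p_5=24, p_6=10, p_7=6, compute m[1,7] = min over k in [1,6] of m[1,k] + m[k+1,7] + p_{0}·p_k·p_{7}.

m[1,7] = min over k∈[1,6] of m[1,k]+m[k+1,7]+p_{0}·p_k·p_{7}.
k=1: 0 + 9102 + 28·15·6 = 11622; k=2: 4620 + 8112 + 28·11·6 = 14580; k=3: 10472 + 6858 + 28·19·6 = 20522; k=4: 15477 + 4464 + 28·21·6 = 23469; k=5: 21945 + 1440 + 28·24·6 = 27417; k=6: 16970 + 0 + 28·10·6 = 18650.
Minimum: 11622 at k=1.

11622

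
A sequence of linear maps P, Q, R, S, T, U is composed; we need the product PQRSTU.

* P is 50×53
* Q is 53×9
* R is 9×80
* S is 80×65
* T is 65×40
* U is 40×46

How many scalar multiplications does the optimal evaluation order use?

Adjacent pairs: PQ = 50·53·9 = 23850; QR = 53·9·80 = 38160; RS = 9·80·65 = 46800; ST = 80·65·40 = 208000; TU = 65·40·46 = 119600.
Length 3: P..R: k=1: 0+38160+50·53·80=250160; k=2: 23850+0+50·9·80=59850 → min 59850 | Q..S: k=2: 0+46800+53·9·65=77805; k=3: 38160+0+53·80·65=313760 → min 77805 | R..T: k=3: 0+208000+9·80·40=236800; k=4: 46800+0+9·65·40=70200 → min 70200 | S..U: k=4: 0+119600+80·65·46=358800; k=5: 208000+0+80·40·46=355200 → min 355200.
Length 4: P..S: k=1: 0+77805+50·53·65=250055; k=2: 23850+46800+50·9·65=99900; k=3: 59850+0+50·80·65=319850 → min 99900 | Q..T: k=2: 0+70200+53·9·40=89280; k=3: 38160+208000+53·80·40=415760; k=4: 77805+0+53·65·40=215605 → min 89280 | R..U: k=3: 0+355200+9·80·46=388320; k=4: 46800+119600+9·65·46=193310; k=5: 70200+0+9·40·46=86760 → min 86760.
Length 5: P..T: k=1: 0+89280+50·53·40=195280; k=2: 23850+70200+50·9·40=112050; k=3: 59850+208000+50·80·40=427850; k=4: 99900+0+50·65·40=229900 → min 112050 | Q..U: k=2: 0+86760+53·9·46=108702; k=3: 38160+355200+53·80·46=588400; k=4: 77805+119600+53·65·46=355875; k=5: 89280+0+53·40·46=186800 → min 108702.
Length 6: P..U: k=1: 0+108702+50·53·46=230602; k=2: 23850+86760+50·9·46=131310; k=3: 59850+355200+50·80·46=599050; k=4: 99900+119600+50·65·46=369000; k=5: 112050+0+50·40·46=204050 → min 131310.
Optimal order: ((PQ)(((RS)T)U)) with cost 131310.

131310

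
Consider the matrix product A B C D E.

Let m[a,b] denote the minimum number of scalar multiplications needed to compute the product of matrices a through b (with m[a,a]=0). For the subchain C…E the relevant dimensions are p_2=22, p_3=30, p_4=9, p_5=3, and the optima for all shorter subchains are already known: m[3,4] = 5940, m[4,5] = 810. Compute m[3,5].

m[3,5] = min over k∈[3,4] of m[3,k]+m[k+1,5]+p_{2}·p_k·p_{5}.
k=3: 0 + 810 + 22·30·3 = 2790; k=4: 5940 + 0 + 22·9·3 = 6534.
Minimum: 2790 at k=3.

2790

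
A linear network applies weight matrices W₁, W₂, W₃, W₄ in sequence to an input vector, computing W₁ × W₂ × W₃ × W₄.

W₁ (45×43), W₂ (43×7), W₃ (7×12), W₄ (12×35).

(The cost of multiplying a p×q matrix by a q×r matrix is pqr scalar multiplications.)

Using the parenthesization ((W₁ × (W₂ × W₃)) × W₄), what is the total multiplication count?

45732

(W₂ × W₃): 43×7 by 7×12 → 43×12, cost 43·7·12 = 3612
(W₁ × (W₂ × W₃)): 45×43 by 43×12 → 45×12, cost 45·43·12 = 23220; cumulative 26832
((W₁ × (W₂ × W₃)) × W₄): 45×12 by 12×35 → 45×35, cost 45·12·35 = 18900; cumulative 45732
Total: 45732 scalar multiplications.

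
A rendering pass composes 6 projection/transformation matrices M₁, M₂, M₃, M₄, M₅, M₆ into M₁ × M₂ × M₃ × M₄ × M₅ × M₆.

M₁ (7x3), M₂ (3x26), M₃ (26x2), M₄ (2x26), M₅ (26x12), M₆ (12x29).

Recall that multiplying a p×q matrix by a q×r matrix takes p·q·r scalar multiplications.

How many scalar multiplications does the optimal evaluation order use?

1924

Adjacent pairs: M₁M₂ = 7·3·26 = 546; M₂M₃ = 3·26·2 = 156; M₃M₄ = 26·2·26 = 1352; M₄M₅ = 2·26·12 = 624; M₅M₆ = 26·12·29 = 9048.
Length 3: M₁..M₃: k=1: 0+156+7·3·2=198; k=2: 546+0+7·26·2=910 → min 198 | M₂..M₄: k=2: 0+1352+3·26·26=3380; k=3: 156+0+3·2·26=312 → min 312 | M₃..M₅: k=3: 0+624+26·2·12=1248; k=4: 1352+0+26·26·12=9464 → min 1248 | M₄..M₆: k=4: 0+9048+2·26·29=10556; k=5: 624+0+2·12·29=1320 → min 1320.
Length 4: M₁..M₄: k=1: 0+312+7·3·26=858; k=2: 546+1352+7·26·26=6630; k=3: 198+0+7·2·26=562 → min 562 | M₂..M₅: k=2: 0+1248+3·26·12=2184; k=3: 156+624+3·2·12=852; k=4: 312+0+3·26·12=1248 → min 852 | M₃..M₆: k=3: 0+1320+26·2·29=2828; k=4: 1352+9048+26·26·29=30004; k=5: 1248+0+26·12·29=10296 → min 2828.
Length 5: M₁..M₅: k=1: 0+852+7·3·12=1104; k=2: 546+1248+7·26·12=3978; k=3: 198+624+7·2·12=990; k=4: 562+0+7·26·12=2746 → min 990 | M₂..M₆: k=2: 0+2828+3·26·29=5090; k=3: 156+1320+3·2·29=1650; k=4: 312+9048+3·26·29=11622; k=5: 852+0+3·12·29=1896 → min 1650.
Length 6: M₁..M₆: k=1: 0+1650+7·3·29=2259; k=2: 546+2828+7·26·29=8652; k=3: 198+1320+7·2·29=1924; k=4: 562+9048+7·26·29=14888; k=5: 990+0+7·12·29=3426 → min 1924.
Optimal order: ((M₁ × (M₂ × M₃)) × ((M₄ × M₅) × M₆)) with cost 1924.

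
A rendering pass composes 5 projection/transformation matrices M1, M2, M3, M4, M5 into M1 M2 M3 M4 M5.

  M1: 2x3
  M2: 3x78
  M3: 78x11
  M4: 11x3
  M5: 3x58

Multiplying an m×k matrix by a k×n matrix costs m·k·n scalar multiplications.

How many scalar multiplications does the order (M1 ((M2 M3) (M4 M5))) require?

6750

(M2 M3): 3×78 by 78×11 → 3×11, cost 3·78·11 = 2574
(M4 M5): 11×3 by 3×58 → 11×58, cost 11·3·58 = 1914
((M2 M3) (M4 M5)): 3×11 by 11×58 → 3×58, cost 3·11·58 = 1914; cumulative 6402
(M1 ((M2 M3) (M4 M5))): 2×3 by 3×58 → 2×58, cost 2·3·58 = 348; cumulative 6750
Total: 6750 scalar multiplications.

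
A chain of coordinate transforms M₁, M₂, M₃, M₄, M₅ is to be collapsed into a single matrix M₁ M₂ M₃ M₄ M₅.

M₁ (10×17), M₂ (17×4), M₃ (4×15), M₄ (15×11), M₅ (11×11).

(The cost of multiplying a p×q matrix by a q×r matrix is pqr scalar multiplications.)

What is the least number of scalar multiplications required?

Adjacent pairs: M₁M₂ = 10·17·4 = 680; M₂M₃ = 17·4·15 = 1020; M₃M₄ = 4·15·11 = 660; M₄M₅ = 15·11·11 = 1815.
Length 3: M₁..M₃: k=1: 0+1020+10·17·15=3570; k=2: 680+0+10·4·15=1280 → min 1280 | M₂..M₄: k=2: 0+660+17·4·11=1408; k=3: 1020+0+17·15·11=3825 → min 1408 | M₃..M₅: k=3: 0+1815+4·15·11=2475; k=4: 660+0+4·11·11=1144 → min 1144.
Length 4: M₁..M₄: k=1: 0+1408+10·17·11=3278; k=2: 680+660+10·4·11=1780; k=3: 1280+0+10·15·11=2930 → min 1780 | M₂..M₅: k=2: 0+1144+17·4·11=1892; k=3: 1020+1815+17·15·11=5640; k=4: 1408+0+17·11·11=3465 → min 1892.
Length 5: M₁..M₅: k=1: 0+1892+10·17·11=3762; k=2: 680+1144+10·4·11=2264; k=3: 1280+1815+10·15·11=4745; k=4: 1780+0+10·11·11=2990 → min 2264.
Optimal order: ((M₁ M₂) ((M₃ M₄) M₅)) with cost 2264.

2264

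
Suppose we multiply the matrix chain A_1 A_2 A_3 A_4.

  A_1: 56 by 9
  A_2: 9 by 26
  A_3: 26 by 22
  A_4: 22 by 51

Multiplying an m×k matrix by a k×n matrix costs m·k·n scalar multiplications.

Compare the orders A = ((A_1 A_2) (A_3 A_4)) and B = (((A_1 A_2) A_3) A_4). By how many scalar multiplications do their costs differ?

Order A = ((A_1 A_2) (A_3 A_4)): (A_1 A_2): 56×9 by 9×26 → 56×26, cost 56·9·26 = 13104; (A_3 A_4): 26×22 by 22×51 → 26×51, cost 26·22·51 = 29172; ((A_1 A_2) (A_3 A_4)): 56×26 by 26×51 → 56×51, cost 56·26·51 = 74256; cumulative 116532. Total 116532.
Order B = (((A_1 A_2) A_3) A_4): (A_1 A_2): 56×9 by 9×26 → 56×26, cost 56·9·26 = 13104; ((A_1 A_2) A_3): 56×26 by 26×22 → 56×22, cost 56·26·22 = 32032; cumulative 45136; (((A_1 A_2) A_3) A_4): 56×22 by 22×51 → 56×51, cost 56·22·51 = 62832; cumulative 107968. Total 107968.
Difference: |116532 − 107968| = 8564.

8564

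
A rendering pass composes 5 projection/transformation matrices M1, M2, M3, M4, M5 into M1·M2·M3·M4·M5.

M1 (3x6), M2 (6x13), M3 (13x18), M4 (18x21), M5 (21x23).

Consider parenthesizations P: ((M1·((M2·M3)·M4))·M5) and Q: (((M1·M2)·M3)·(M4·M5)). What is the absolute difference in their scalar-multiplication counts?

Order P = ((M1·((M2·M3)·M4))·M5): (M2·M3): 6×13 by 13×18 → 6×18, cost 6·13·18 = 1404; ((M2·M3)·M4): 6×18 by 18×21 → 6×21, cost 6·18·21 = 2268; cumulative 3672; (M1·((M2·M3)·M4)): 3×6 by 6×21 → 3×21, cost 3·6·21 = 378; cumulative 4050; ((M1·((M2·M3)·M4))·M5): 3×21 by 21×23 → 3×23, cost 3·21·23 = 1449; cumulative 5499. Total 5499.
Order Q = (((M1·M2)·M3)·(M4·M5)): (M1·M2): 3×6 by 6×13 → 3×13, cost 3·6·13 = 234; ((M1·M2)·M3): 3×13 by 13×18 → 3×18, cost 3·13·18 = 702; cumulative 936; (M4·M5): 18×21 by 21×23 → 18×23, cost 18·21·23 = 8694; (((M1·M2)·M3)·(M4·M5)): 3×18 by 18×23 → 3×23, cost 3·18·23 = 1242; cumulative 10872. Total 10872.
Difference: |5499 − 10872| = 5373.

5373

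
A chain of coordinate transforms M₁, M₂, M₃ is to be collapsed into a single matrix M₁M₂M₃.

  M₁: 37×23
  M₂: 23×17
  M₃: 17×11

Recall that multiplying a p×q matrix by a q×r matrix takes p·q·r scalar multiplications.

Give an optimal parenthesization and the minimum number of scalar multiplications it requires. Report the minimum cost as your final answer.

13662

(M₁(M₂M₃)): cost 13662.
((M₁M₂)M₃): cost 21386.
Optimal: (M₁(M₂M₃)) with cost 13662.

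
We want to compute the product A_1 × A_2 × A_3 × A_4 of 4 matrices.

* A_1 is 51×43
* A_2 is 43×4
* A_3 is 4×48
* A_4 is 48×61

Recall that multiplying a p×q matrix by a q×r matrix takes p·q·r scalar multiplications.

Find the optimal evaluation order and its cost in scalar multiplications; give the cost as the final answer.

Adjacent pairs: A_1A_2 = 51·43·4 = 8772; A_2A_3 = 43·4·48 = 8256; A_3A_4 = 4·48·61 = 11712.
Length 3: A_1..A_3: k=1: 0+8256+51·43·48=113520; k=2: 8772+0+51·4·48=18564 → min 18564 | A_2..A_4: k=2: 0+11712+43·4·61=22204; k=3: 8256+0+43·48·61=134160 → min 22204.
Length 4: A_1..A_4: k=1: 0+22204+51·43·61=155977; k=2: 8772+11712+51·4·61=32928; k=3: 18564+0+51·48·61=167892 → min 32928.
Optimal parenthesization: ((A_1 × A_2) × (A_3 × A_4)) with cost 32928.

32928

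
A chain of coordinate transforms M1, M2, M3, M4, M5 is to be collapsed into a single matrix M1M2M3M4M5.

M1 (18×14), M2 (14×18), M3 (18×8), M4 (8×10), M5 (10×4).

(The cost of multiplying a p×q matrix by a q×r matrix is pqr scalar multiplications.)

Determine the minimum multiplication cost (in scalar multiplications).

2912

Adjacent pairs: M1M2 = 18·14·18 = 4536; M2M3 = 14·18·8 = 2016; M3M4 = 18·8·10 = 1440; M4M5 = 8·10·4 = 320.
Length 3: M1..M3: k=1: 0+2016+18·14·8=4032; k=2: 4536+0+18·18·8=7128 → min 4032 | M2..M4: k=2: 0+1440+14·18·10=3960; k=3: 2016+0+14·8·10=3136 → min 3136 | M3..M5: k=3: 0+320+18·8·4=896; k=4: 1440+0+18·10·4=2160 → min 896.
Length 4: M1..M4: k=1: 0+3136+18·14·10=5656; k=2: 4536+1440+18·18·10=9216; k=3: 4032+0+18·8·10=5472 → min 5472 | M2..M5: k=2: 0+896+14·18·4=1904; k=3: 2016+320+14·8·4=2784; k=4: 3136+0+14·10·4=3696 → min 1904.
Length 5: M1..M5: k=1: 0+1904+18·14·4=2912; k=2: 4536+896+18·18·4=6728; k=3: 4032+320+18·8·4=4928; k=4: 5472+0+18·10·4=6192 → min 2912.
Optimal order: (M1(M2(M3(M4M5)))) with cost 2912.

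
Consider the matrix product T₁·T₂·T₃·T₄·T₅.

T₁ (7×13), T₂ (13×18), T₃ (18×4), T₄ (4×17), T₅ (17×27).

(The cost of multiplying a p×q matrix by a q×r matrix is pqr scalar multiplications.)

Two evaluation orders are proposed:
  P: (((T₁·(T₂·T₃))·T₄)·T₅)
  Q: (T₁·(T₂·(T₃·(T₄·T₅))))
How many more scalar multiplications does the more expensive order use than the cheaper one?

Order P = (((T₁·(T₂·T₃))·T₄)·T₅): (T₂·T₃): 13×18 by 18×4 → 13×4, cost 13·18·4 = 936; (T₁·(T₂·T₃)): 7×13 by 13×4 → 7×4, cost 7·13·4 = 364; cumulative 1300; ((T₁·(T₂·T₃))·T₄): 7×4 by 4×17 → 7×17, cost 7·4·17 = 476; cumulative 1776; (((T₁·(T₂·T₃))·T₄)·T₅): 7×17 by 17×27 → 7×27, cost 7·17·27 = 3213; cumulative 4989. Total 4989.
Order Q = (T₁·(T₂·(T₃·(T₄·T₅)))): (T₄·T₅): 4×17 by 17×27 → 4×27, cost 4·17·27 = 1836; (T₃·(T₄·T₅)): 18×4 by 4×27 → 18×27, cost 18·4·27 = 1944; cumulative 3780; (T₂·(T₃·(T₄·T₅))): 13×18 by 18×27 → 13×27, cost 13·18·27 = 6318; cumulative 10098; (T₁·(T₂·(T₃·(T₄·T₅)))): 7×13 by 13×27 → 7×27, cost 7·13·27 = 2457; cumulative 12555. Total 12555.
Difference: |4989 − 12555| = 7566.

7566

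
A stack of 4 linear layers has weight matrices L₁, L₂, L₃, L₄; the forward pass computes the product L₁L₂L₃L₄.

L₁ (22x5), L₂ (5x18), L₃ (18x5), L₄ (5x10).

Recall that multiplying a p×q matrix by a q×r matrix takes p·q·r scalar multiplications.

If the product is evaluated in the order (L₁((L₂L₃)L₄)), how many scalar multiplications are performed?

1800

(L₂L₃): 5×18 by 18×5 → 5×5, cost 5·18·5 = 450
((L₂L₃)L₄): 5×5 by 5×10 → 5×10, cost 5·5·10 = 250; cumulative 700
(L₁((L₂L₃)L₄)): 22×5 by 5×10 → 22×10, cost 22·5·10 = 1100; cumulative 1800
Total: 1800 scalar multiplications.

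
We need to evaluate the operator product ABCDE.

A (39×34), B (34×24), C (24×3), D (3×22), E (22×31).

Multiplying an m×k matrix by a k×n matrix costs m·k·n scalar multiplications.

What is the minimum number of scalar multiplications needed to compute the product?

12099

Adjacent pairs: AB = 39·34·24 = 31824; BC = 34·24·3 = 2448; CD = 24·3·22 = 1584; DE = 3·22·31 = 2046.
Length 3: A..C: k=1: 0+2448+39·34·3=6426; k=2: 31824+0+39·24·3=34632 → min 6426 | B..D: k=2: 0+1584+34·24·22=19536; k=3: 2448+0+34·3·22=4692 → min 4692 | C..E: k=3: 0+2046+24·3·31=4278; k=4: 1584+0+24·22·31=17952 → min 4278.
Length 4: A..D: k=1: 0+4692+39·34·22=33864; k=2: 31824+1584+39·24·22=54000; k=3: 6426+0+39·3·22=9000 → min 9000 | B..E: k=2: 0+4278+34·24·31=29574; k=3: 2448+2046+34·3·31=7656; k=4: 4692+0+34·22·31=27880 → min 7656.
Length 5: A..E: k=1: 0+7656+39·34·31=48762; k=2: 31824+4278+39·24·31=65118; k=3: 6426+2046+39·3·31=12099; k=4: 9000+0+39·22·31=35598 → min 12099.
Optimal order: ((A(BC))(DE)) with cost 12099.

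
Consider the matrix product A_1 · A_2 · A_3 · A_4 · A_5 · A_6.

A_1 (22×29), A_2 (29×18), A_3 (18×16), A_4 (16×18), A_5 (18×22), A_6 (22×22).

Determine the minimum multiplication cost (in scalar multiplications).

Adjacent pairs: A_1A_2 = 22·29·18 = 11484; A_2A_3 = 29·18·16 = 8352; A_3A_4 = 18·16·18 = 5184; A_4A_5 = 16·18·22 = 6336; A_5A_6 = 18·22·22 = 8712.
Length 3: A_1..A_3: k=1: 0+8352+22·29·16=18560; k=2: 11484+0+22·18·16=17820 → min 17820 | A_2..A_4: k=2: 0+5184+29·18·18=14580; k=3: 8352+0+29·16·18=16704 → min 14580 | A_3..A_5: k=3: 0+6336+18·16·22=12672; k=4: 5184+0+18·18·22=12312 → min 12312 | A_4..A_6: k=4: 0+8712+16·18·22=15048; k=5: 6336+0+16·22·22=14080 → min 14080.
Length 4: A_1..A_4: k=1: 0+14580+22·29·18=26064; k=2: 11484+5184+22·18·18=23796; k=3: 17820+0+22·16·18=24156 → min 23796 | A_2..A_5: k=2: 0+12312+29·18·22=23796; k=3: 8352+6336+29·16·22=24896; k=4: 14580+0+29·18·22=26064 → min 23796 | A_3..A_6: k=3: 0+14080+18·16·22=20416; k=4: 5184+8712+18·18·22=21024; k=5: 12312+0+18·22·22=21024 → min 20416.
Length 5: A_1..A_5: k=1: 0+23796+22·29·22=37832; k=2: 11484+12312+22·18·22=32508; k=3: 17820+6336+22·16·22=31900; k=4: 23796+0+22·18·22=32508 → min 31900 | A_2..A_6: k=2: 0+20416+29·18·22=31900; k=3: 8352+14080+29·16·22=32640; k=4: 14580+8712+29·18·22=34776; k=5: 23796+0+29·22·22=37832 → min 31900.
Length 6: A_1..A_6: k=1: 0+31900+22·29·22=45936; k=2: 11484+20416+22·18·22=40612; k=3: 17820+14080+22·16·22=39644; k=4: 23796+8712+22·18·22=41220; k=5: 31900+0+22·22·22=42548 → min 39644.
Optimal order: (((A_1 · A_2) · A_3) · ((A_4 · A_5) · A_6)) with cost 39644.

39644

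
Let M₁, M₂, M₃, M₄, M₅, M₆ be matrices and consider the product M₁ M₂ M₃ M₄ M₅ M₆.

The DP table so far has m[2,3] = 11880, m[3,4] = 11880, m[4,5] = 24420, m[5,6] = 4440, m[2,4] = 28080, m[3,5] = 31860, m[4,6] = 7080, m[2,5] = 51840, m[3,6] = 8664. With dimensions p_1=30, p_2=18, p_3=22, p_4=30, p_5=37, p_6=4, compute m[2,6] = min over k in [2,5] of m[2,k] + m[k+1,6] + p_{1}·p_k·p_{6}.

10824

m[2,6] = min over k∈[2,5] of m[2,k]+m[k+1,6]+p_{1}·p_k·p_{6}.
k=2: 0 + 8664 + 30·18·4 = 10824; k=3: 11880 + 7080 + 30·22·4 = 21600; k=4: 28080 + 4440 + 30·30·4 = 36120; k=5: 51840 + 0 + 30·37·4 = 56280.
Minimum: 10824 at k=2.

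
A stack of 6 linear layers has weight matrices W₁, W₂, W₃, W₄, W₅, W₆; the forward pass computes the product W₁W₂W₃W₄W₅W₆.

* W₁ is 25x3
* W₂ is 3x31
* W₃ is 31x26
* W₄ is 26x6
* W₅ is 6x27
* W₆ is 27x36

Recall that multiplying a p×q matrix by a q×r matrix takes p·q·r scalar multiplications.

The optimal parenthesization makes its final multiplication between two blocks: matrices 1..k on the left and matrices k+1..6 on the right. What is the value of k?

Adjacent pairs: W₁W₂ = 25·3·31 = 2325; W₂W₃ = 3·31·26 = 2418; W₃W₄ = 31·26·6 = 4836; W₄W₅ = 26·6·27 = 4212; W₅W₆ = 6·27·36 = 5832.
Length 3: W₁..W₃: k=1: 0+2418+25·3·26=4368; k=2: 2325+0+25·31·26=22475 → min 4368 | W₂..W₄: k=2: 0+4836+3·31·6=5394; k=3: 2418+0+3·26·6=2886 → min 2886 | W₃..W₅: k=3: 0+4212+31·26·27=25974; k=4: 4836+0+31·6·27=9858 → min 9858 | W₄..W₆: k=4: 0+5832+26·6·36=11448; k=5: 4212+0+26·27·36=29484 → min 11448.
Length 4: W₁..W₄: k=1: 0+2886+25·3·6=3336; k=2: 2325+4836+25·31·6=11811; k=3: 4368+0+25·26·6=8268 → min 3336 | W₂..W₅: k=2: 0+9858+3·31·27=12369; k=3: 2418+4212+3·26·27=8736; k=4: 2886+0+3·6·27=3372 → min 3372 | W₃..W₆: k=3: 0+11448+31·26·36=40464; k=4: 4836+5832+31·6·36=17364; k=5: 9858+0+31·27·36=39990 → min 17364.
Length 5: W₁..W₅: k=1: 0+3372+25·3·27=5397; k=2: 2325+9858+25·31·27=33108; k=3: 4368+4212+25·26·27=26130; k=4: 3336+0+25·6·27=7386 → min 5397 | W₂..W₆: k=2: 0+17364+3·31·36=20712; k=3: 2418+11448+3·26·36=16674; k=4: 2886+5832+3·6·36=9366; k=5: 3372+0+3·27·36=6288 → min 6288.
Top-level splits: k=1: (W₁..W₁)·(W₂..W₆) → 0+6288+25·3·36 = 8988; k=2: (W₁..W₂)·(W₃..W₆) → 2325+17364+25·31·36 = 47589; k=3: (W₁..W₃)·(W₄..W₆) → 4368+11448+25·26·36 = 39216; k=4: (W₁..W₄)·(W₅..W₆) → 3336+5832+25·6·36 = 14568; k=5: (W₁..W₅)·(W₆..W₆) → 5397+0+25·27·36 = 29697.
Best split is after W₁, i.e. k = 1.

1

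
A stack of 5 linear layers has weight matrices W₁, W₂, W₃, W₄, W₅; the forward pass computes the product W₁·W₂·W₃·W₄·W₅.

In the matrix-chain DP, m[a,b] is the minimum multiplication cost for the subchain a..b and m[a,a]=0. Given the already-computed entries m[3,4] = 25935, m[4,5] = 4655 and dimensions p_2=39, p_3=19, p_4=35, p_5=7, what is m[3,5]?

m[3,5] = min over k∈[3,4] of m[3,k]+m[k+1,5]+p_{2}·p_k·p_{5}.
k=3: 0 + 4655 + 39·19·7 = 9842; k=4: 25935 + 0 + 39·35·7 = 35490.
Minimum: 9842 at k=3.

9842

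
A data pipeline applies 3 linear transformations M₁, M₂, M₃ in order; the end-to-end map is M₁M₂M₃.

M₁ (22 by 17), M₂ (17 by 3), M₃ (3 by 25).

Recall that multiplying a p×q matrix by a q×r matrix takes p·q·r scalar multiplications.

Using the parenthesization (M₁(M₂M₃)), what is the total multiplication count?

10625

(M₂M₃): 17×3 by 3×25 → 17×25, cost 17·3·25 = 1275
(M₁(M₂M₃)): 22×17 by 17×25 → 22×25, cost 22·17·25 = 9350; cumulative 10625
Total: 10625 scalar multiplications.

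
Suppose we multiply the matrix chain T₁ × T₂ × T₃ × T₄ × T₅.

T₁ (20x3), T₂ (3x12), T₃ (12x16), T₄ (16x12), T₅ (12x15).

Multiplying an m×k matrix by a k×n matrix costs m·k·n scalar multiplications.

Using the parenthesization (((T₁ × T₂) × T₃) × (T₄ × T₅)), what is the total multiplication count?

(T₁ × T₂): 20×3 by 3×12 → 20×12, cost 20·3·12 = 720
((T₁ × T₂) × T₃): 20×12 by 12×16 → 20×16, cost 20·12·16 = 3840; cumulative 4560
(T₄ × T₅): 16×12 by 12×15 → 16×15, cost 16·12·15 = 2880
(((T₁ × T₂) × T₃) × (T₄ × T₅)): 20×16 by 16×15 → 20×15, cost 20·16·15 = 4800; cumulative 12240
Total: 12240 scalar multiplications.

12240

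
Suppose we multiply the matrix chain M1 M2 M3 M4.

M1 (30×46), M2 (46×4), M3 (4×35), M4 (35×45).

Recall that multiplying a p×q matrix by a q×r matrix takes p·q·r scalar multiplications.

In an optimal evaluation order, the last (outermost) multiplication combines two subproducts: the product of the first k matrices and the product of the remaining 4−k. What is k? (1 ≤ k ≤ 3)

Adjacent pairs: M1M2 = 30·46·4 = 5520; M2M3 = 46·4·35 = 6440; M3M4 = 4·35·45 = 6300.
Length 3: M1..M3: k=1: 0+6440+30·46·35=54740; k=2: 5520+0+30·4·35=9720 → min 9720 | M2..M4: k=2: 0+6300+46·4·45=14580; k=3: 6440+0+46·35·45=78890 → min 14580.
Top-level splits: k=1: (M1..M1)·(M2..M4) → 0+14580+30·46·45 = 76680; k=2: (M1..M2)·(M3..M4) → 5520+6300+30·4·45 = 17220; k=3: (M1..M3)·(M4..M4) → 9720+0+30·35·45 = 56970.
Best split is after M2, i.e. k = 2.

2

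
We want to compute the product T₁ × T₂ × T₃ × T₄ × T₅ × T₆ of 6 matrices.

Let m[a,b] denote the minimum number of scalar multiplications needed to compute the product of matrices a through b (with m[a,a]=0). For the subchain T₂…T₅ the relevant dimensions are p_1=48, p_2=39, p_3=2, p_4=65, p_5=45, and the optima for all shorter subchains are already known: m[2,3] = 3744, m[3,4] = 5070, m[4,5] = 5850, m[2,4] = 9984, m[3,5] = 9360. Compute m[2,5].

13914

m[2,5] = min over k∈[2,4] of m[2,k]+m[k+1,5]+p_{1}·p_k·p_{5}.
k=2: 0 + 9360 + 48·39·45 = 93600; k=3: 3744 + 5850 + 48·2·45 = 13914; k=4: 9984 + 0 + 48·65·45 = 150384.
Minimum: 13914 at k=3.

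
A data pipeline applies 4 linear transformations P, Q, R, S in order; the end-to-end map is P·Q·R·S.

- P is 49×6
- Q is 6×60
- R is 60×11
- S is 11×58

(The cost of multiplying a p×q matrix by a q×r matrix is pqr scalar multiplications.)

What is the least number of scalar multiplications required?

Adjacent pairs: PQ = 49·6·60 = 17640; QR = 6·60·11 = 3960; RS = 60·11·58 = 38280.
Length 3: P..R: k=1: 0+3960+49·6·11=7194; k=2: 17640+0+49·60·11=49980 → min 7194 | Q..S: k=2: 0+38280+6·60·58=59160; k=3: 3960+0+6·11·58=7788 → min 7788.
Length 4: P..S: k=1: 0+7788+49·6·58=24840; k=2: 17640+38280+49·60·58=226440; k=3: 7194+0+49·11·58=38456 → min 24840.
Optimal order: (P·((Q·R)·S)) with cost 24840.

24840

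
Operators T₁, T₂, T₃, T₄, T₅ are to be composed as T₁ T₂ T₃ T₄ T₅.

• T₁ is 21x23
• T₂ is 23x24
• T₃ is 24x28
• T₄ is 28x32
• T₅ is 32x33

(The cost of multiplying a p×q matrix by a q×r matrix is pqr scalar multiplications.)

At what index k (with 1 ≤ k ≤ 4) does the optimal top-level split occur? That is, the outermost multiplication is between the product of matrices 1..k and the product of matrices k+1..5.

4

Adjacent pairs: T₁T₂ = 21·23·24 = 11592; T₂T₃ = 23·24·28 = 15456; T₃T₄ = 24·28·32 = 21504; T₄T₅ = 28·32·33 = 29568.
Length 3: T₁..T₃: k=1: 0+15456+21·23·28=28980; k=2: 11592+0+21·24·28=25704 → min 25704 | T₂..T₄: k=2: 0+21504+23·24·32=39168; k=3: 15456+0+23·28·32=36064 → min 36064 | T₃..T₅: k=3: 0+29568+24·28·33=51744; k=4: 21504+0+24·32·33=46848 → min 46848.
Length 4: T₁..T₄: k=1: 0+36064+21·23·32=51520; k=2: 11592+21504+21·24·32=49224; k=3: 25704+0+21·28·32=44520 → min 44520 | T₂..T₅: k=2: 0+46848+23·24·33=65064; k=3: 15456+29568+23·28·33=66276; k=4: 36064+0+23·32·33=60352 → min 60352.
Top-level splits: k=1: (T₁..T₁)·(T₂..T₅) → 0+60352+21·23·33 = 76291; k=2: (T₁..T₂)·(T₃..T₅) → 11592+46848+21·24·33 = 75072; k=3: (T₁..T₃)·(T₄..T₅) → 25704+29568+21·28·33 = 74676; k=4: (T₁..T₄)·(T₅..T₅) → 44520+0+21·32·33 = 66696.
Best split is after T₄, i.e. k = 4.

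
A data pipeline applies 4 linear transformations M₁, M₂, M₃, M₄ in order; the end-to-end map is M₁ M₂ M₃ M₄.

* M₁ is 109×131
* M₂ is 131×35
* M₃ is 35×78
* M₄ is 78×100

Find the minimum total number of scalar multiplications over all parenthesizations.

1154265

Adjacent pairs: M₁M₂ = 109·131·35 = 499765; M₂M₃ = 131·35·78 = 357630; M₃M₄ = 35·78·100 = 273000.
Length 3: M₁..M₃: k=1: 0+357630+109·131·78=1471392; k=2: 499765+0+109·35·78=797335 → min 797335 | M₂..M₄: k=2: 0+273000+131·35·100=731500; k=3: 357630+0+131·78·100=1379430 → min 731500.
Length 4: M₁..M₄: k=1: 0+731500+109·131·100=2159400; k=2: 499765+273000+109·35·100=1154265; k=3: 797335+0+109·78·100=1647535 → min 1154265.
Optimal order: ((M₁ M₂) (M₃ M₄)) with cost 1154265.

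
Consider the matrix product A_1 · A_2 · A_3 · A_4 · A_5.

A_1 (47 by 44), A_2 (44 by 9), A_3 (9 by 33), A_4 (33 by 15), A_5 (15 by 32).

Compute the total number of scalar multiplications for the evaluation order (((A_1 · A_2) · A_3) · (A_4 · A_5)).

(A_1 · A_2): 47×44 by 44×9 → 47×9, cost 47·44·9 = 18612
((A_1 · A_2) · A_3): 47×9 by 9×33 → 47×33, cost 47·9·33 = 13959; cumulative 32571
(A_4 · A_5): 33×15 by 15×32 → 33×32, cost 33·15·32 = 15840
(((A_1 · A_2) · A_3) · (A_4 · A_5)): 47×33 by 33×32 → 47×32, cost 47·33·32 = 49632; cumulative 98043
Total: 98043 scalar multiplications.

98043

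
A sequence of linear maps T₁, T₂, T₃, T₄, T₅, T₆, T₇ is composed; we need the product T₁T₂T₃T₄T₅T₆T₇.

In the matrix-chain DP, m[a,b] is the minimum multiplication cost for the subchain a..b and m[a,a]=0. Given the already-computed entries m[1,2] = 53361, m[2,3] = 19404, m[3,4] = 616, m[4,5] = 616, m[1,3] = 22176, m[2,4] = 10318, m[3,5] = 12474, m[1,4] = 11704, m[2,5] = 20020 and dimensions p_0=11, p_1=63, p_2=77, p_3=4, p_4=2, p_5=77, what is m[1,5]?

13398

m[1,5] = min over k∈[1,4] of m[1,k]+m[k+1,5]+p_{0}·p_k·p_{5}.
k=1: 0 + 20020 + 11·63·77 = 73381; k=2: 53361 + 12474 + 11·77·77 = 131054; k=3: 22176 + 616 + 11·4·77 = 26180; k=4: 11704 + 0 + 11·2·77 = 13398.
Minimum: 13398 at k=4.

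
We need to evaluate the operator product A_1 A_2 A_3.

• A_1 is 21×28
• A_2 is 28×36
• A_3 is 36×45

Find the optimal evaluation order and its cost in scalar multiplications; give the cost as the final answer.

(A_1 (A_2 A_3)): cost 71820.
((A_1 A_2) A_3): cost 55188.
Optimal: ((A_1 A_2) A_3) with cost 55188.

55188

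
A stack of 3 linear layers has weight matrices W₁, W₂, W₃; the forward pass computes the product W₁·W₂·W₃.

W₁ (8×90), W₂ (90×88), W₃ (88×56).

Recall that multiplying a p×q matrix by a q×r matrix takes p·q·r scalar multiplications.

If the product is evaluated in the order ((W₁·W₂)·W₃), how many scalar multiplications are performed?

(W₁·W₂): 8×90 by 90×88 → 8×88, cost 8·90·88 = 63360
((W₁·W₂)·W₃): 8×88 by 88×56 → 8×56, cost 8·88·56 = 39424; cumulative 102784
Total: 102784 scalar multiplications.

102784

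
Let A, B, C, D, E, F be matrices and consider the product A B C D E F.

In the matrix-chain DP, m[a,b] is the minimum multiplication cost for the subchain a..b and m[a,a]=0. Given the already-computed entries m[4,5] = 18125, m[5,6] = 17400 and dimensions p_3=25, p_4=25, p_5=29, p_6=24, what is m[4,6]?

32400

m[4,6] = min over k∈[4,5] of m[4,k]+m[k+1,6]+p_{3}·p_k·p_{6}.
k=4: 0 + 17400 + 25·25·24 = 32400; k=5: 18125 + 0 + 25·29·24 = 35525.
Minimum: 32400 at k=4.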